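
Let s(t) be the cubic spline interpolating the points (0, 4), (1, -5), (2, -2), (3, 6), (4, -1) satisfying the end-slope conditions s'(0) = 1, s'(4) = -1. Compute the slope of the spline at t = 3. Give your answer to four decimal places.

Put M_i = s'' at the i-th knot. Here h = (1, 1, 1, 1) and Δ = (-9, 3, 8, -7), so the interior equations h_(i-1)·M_(i-1) + 2(h_(i-1)+h_i)·M_i + h_i·M_(i+1) = 6(Δ_i − Δ_(i-1)) read
  1·M_0 + 4·M_1 + 1·M_2 = 6(Δ_1 - Δ_0) = 72
  1·M_1 + 4·M_2 + 1·M_3 = 6(Δ_2 - Δ_1) = 30
  1·M_2 + 4·M_3 + 1·M_4 = 6(Δ_3 - Δ_2) = -90
Clamped end conditions give two more equations: 2h_0·M_0 + h_0·M_1 = 6(Δ_0 - s'(0)) = -60 and h_3·M_3 + 2h_3·M_4 = 6(s'(4) - Δ_3) = 36.
Hence M_0 = -173/4, M_1 = 53/2, M_2 = 37/4, M_3 = -67/2, M_4 = 139/4.
On [3, 4], s'(t) = b_3 + 2c_3·(t - 3) + 3d_3·(t - 3)² with b_3 = Δ_3 - h_3(2M_3 + M_4)/6 = -13/8, c_3 = M_3/2 = -67/4, d_3 = (M_4 - M_3)/(6h_3) = 91/8. So s'(3) = -13/8.

-1.6250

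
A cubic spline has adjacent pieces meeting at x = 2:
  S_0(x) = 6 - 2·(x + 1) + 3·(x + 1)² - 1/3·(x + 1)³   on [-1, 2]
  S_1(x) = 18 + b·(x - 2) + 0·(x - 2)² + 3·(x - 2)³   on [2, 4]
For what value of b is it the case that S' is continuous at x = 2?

7

S_0'(x) = -2 + 6·(x + 1) - 1·(x + 1)², so S_0'(2) = 7. On the right, S_1'(2) = b, so b = 7.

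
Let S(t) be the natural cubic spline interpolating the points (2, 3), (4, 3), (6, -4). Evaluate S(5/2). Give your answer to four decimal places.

3.4102

With σ_i denoting the second derivative at x_i, h_i = 2, 2, and Δ_i = (y_(i+1) − y_i)/h_i = 0, -7/2:
  2·σ_0 + 8·σ_1 + 2·σ_2 = 6(Δ_1 - Δ_0) = -21
Natural end conditions: σ_0 = σ_2 = 0.
Forward elimination and back-substitution give σ_0 = 0, σ_1 = -21/8, σ_2 = 0.
On [2, 4], S(t) = 3 + 7/8·(t - 2) + 0·(t - 2)² - 7/32·(t - 2)³.
With (t - 2) = 1/2: S(5/2) = 873/256.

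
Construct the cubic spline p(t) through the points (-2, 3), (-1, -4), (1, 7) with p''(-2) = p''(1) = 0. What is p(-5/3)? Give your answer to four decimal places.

Write m_i for p''(x_i). With h_i = 1, 2 and divided differences Δ_i = -7, 11/2, the continuity of p' gives the tridiagonal system
  1·m_0 + 6·m_1 + 2·m_2 = 6(Δ_1 - Δ_0) = 75
Natural end conditions: m_0 = m_2 = 0.
Hence m_0 = 0, m_1 = 25/2, m_2 = 0.
On [-2, -1], p(t) = 3 - 109/12·(t + 2) + 0·(t + 2)² + 25/12·(t + 2)³.
With (t + 2) = 1/3: p(-5/3) = 4/81.

0.0494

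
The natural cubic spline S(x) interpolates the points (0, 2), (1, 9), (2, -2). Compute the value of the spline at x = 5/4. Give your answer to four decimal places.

7.7266

With M_i denoting the second derivative at x_i, h_i = 1, 1, and Δ_i = (y_(i+1) − y_i)/h_i = 7, -11:
  1·M_0 + 4·M_1 + 1·M_2 = 6(Δ_1 - Δ_0) = -108
Natural end conditions: M_0 = M_2 = 0.
Solving: M_0 = 0, M_1 = -27, M_2 = 0.
On [1, 2], S(x) = 9 - 2·(x - 1) - 27/2·(x - 1)² + 9/2·(x - 1)³.
With (x - 1) = 1/4: S(5/4) = 989/128.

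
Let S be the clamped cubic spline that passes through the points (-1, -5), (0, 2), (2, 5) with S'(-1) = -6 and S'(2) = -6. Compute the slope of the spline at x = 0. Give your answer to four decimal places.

With M_i denoting the second derivative at x_i, h_i = 1, 2, and Δ_i = (y_(i+1) − y_i)/h_i = 7, 3/2:
  1·M_0 + 6·M_1 + 2·M_2 = 6(Δ_1 - Δ_0) = -33
Clamped end conditions give two more equations: 2h_0·M_0 + h_0·M_1 = 6(Δ_0 - S'(-1)) = 78 and h_1·M_1 + 2h_1·M_2 = 6(S'(2) - Δ_1) = -45.
Forward elimination and back-substitution give M_0 = 89/2, M_1 = -11, M_2 = -23/4.
On [0, 2], S'(x) = b_1 + 2c_1·x + 3d_1·x² with b_1 = Δ_1 - h_1(2M_1 + M_2)/6 = 43/4, c_1 = M_1/2 = -11/2, d_1 = (M_2 - M_1)/(6h_1) = 7/16. So S'(0) = 43/4.

10.7500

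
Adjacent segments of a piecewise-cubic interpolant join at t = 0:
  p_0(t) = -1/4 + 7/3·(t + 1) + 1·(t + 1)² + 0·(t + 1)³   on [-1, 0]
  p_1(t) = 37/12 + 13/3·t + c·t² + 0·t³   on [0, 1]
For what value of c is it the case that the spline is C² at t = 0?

p_0''(t) = 2 + 0·(t + 1), so p_0''(0) = 2. On the right, p_1''(0) = 2c, so c = 1.

1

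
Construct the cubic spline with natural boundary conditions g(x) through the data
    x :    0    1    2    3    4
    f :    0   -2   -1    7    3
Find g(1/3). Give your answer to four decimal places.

Put m_i = g'' at the i-th knot. Here h = (1, 1, 1, 1) and Δ = (-2, 1, 8, -4), so the interior equations h_(i-1)·m_(i-1) + 2(h_(i-1)+h_i)·m_i + h_i·m_(i+1) = 6(Δ_i − Δ_(i-1)) read
  1·m_0 + 4·m_1 + 1·m_2 = 6(Δ_1 - Δ_0) = 18
  1·m_1 + 4·m_2 + 1·m_3 = 6(Δ_2 - Δ_1) = 42
  1·m_2 + 4·m_3 + 1·m_4 = 6(Δ_3 - Δ_2) = -72
Natural end conditions: m_0 = m_4 = 0.
Hence m_0 = 0, m_1 = 15/28, m_2 = 111/7, m_3 = -615/28, m_4 = 0.
On [0, 1], g(x) = 0 - 117/56·x + 0·x² + 5/56·x³.
With x = 1/3: g(1/3) = -131/189.

-0.6931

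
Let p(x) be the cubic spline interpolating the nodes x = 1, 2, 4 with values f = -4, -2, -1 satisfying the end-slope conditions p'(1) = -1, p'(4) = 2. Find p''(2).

Write M_i for p''(x_i). With h_i = 1, 2 and divided differences Δ_i = 2, 1/2, the continuity of p' gives the tridiagonal system
  1·M_0 + 6·M_1 + 2·M_2 = 6(Δ_1 - Δ_0) = -9
Clamped end conditions give two more equations: 2h_0·M_0 + h_0·M_1 = 6(Δ_0 - p'(1)) = 18 and h_1·M_1 + 2h_1·M_2 = 6(p'(4) - Δ_1) = 9.
Forward elimination and back-substitution give M_0 = 23/2, M_1 = -5, M_2 = 19/4.

-5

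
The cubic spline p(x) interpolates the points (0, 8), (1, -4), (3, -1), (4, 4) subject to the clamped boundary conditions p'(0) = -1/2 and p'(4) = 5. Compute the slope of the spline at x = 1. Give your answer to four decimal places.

Let σ_i = p''(x_i). Step sizes h_i = 1, 2, 1; slopes of the chords Δ_i = (y_(i+1) - y_i)/h_i = -12, 3/2, 5.
  1·σ_0 + 6·σ_1 + 2·σ_2 = 6(Δ_1 - Δ_0) = 81
  2·σ_1 + 6·σ_2 + 1·σ_3 = 6(Δ_2 - Δ_1) = 21
Clamped end conditions give two more equations: 2h_0·σ_0 + h_0·σ_1 = 6(Δ_0 - p'(0)) = -69 and h_2·σ_2 + 2h_2·σ_3 = 6(p'(4) - Δ_2) = 0.
Hence σ_0 = -229/5, σ_1 = 113/5, σ_2 = -22/5, σ_3 = 11/5.
On [1, 3], p'(x) = b_1 + 2c_1·(x - 1) + 3d_1·(x - 1)² with b_1 = Δ_1 - h_1(2σ_1 + σ_2)/6 = -121/10, c_1 = σ_1/2 = 113/10, d_1 = (σ_2 - σ_1)/(6h_1) = -9/4. So p'(1) = -121/10.

-12.1000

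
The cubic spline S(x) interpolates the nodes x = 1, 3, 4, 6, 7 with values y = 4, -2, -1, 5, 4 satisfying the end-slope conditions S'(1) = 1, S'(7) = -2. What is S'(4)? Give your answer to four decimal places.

2.9355

With M_i denoting the second derivative at x_i, h_i = 2, 1, 2, 1, and Δ_i = (y_(i+1) − y_i)/h_i = -3, 1, 3, -1:
  2·M_0 + 6·M_1 + 1·M_2 = 6(Δ_1 - Δ_0) = 24
  1·M_1 + 6·M_2 + 2·M_3 = 6(Δ_2 - Δ_1) = 12
  2·M_2 + 6·M_3 + 1·M_4 = 6(Δ_3 - Δ_2) = -24
Clamped end conditions give two more equations: 2h_0·M_0 + h_0·M_1 = 6(Δ_0 - S'(1)) = -24 and h_3·M_3 + 2h_3·M_4 = 6(S'(7) - Δ_3) = -6.
Hence M_0 = -290/31, M_1 = 208/31, M_2 = 76/31, M_3 = -146/31, M_4 = -20/31.
On [4, 6], S'(x) = b_2 + 2c_2·(x - 4) + 3d_2·(x - 4)² with b_2 = Δ_2 - h_2(2M_2 + M_3)/6 = 91/31, c_2 = M_2/2 = 38/31, d_2 = (M_3 - M_2)/(6h_2) = -37/62. So S'(4) = 91/31.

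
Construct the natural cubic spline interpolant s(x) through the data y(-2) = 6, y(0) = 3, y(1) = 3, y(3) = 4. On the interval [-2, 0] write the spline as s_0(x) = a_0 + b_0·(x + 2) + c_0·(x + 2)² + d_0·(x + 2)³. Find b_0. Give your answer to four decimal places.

Put m_i = s'' at the i-th knot. Here h = (2, 1, 2) and Δ = (-3/2, 0, 1/2), so the interior equations h_(i-1)·m_(i-1) + 2(h_(i-1)+h_i)·m_i + h_i·m_(i+1) = 6(Δ_i − Δ_(i-1)) read
  2·m_0 + 6·m_1 + 1·m_2 = 6(Δ_1 - Δ_0) = 9
  1·m_1 + 6·m_2 + 2·m_3 = 6(Δ_2 - Δ_1) = 3
Natural end conditions: m_0 = m_3 = 0.
Solving the tridiagonal system: m_0 = 0, m_1 = 51/35, m_2 = 9/35, m_3 = 0.
On [-2, 0], with s_0(x) = a_0 + b_0·(x + 2) + c_0·(x + 2)² + d_0·(x + 2)³: c_0 = m_0/2 = 0, d_0 = (m_1 - m_0)/(6h_0) = 17/140, b_0 = Δ_0 - h_0(2m_0 + m_1)/6 = -139/70.

-1.9857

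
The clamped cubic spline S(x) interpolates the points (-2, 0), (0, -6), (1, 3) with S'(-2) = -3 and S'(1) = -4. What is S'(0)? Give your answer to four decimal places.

Let m_i = S''(x_i). Step sizes h_i = 2, 1; slopes of the chords Δ_i = (y_(i+1) - y_i)/h_i = -3, 9.
  2·m_0 + 6·m_1 + 1·m_2 = 6(Δ_1 - Δ_0) = 72
Clamped end conditions give two more equations: 2h_0·m_0 + h_0·m_1 = 6(Δ_0 - S'(-2)) = 0 and h_1·m_1 + 2h_1·m_2 = 6(S'(1) - Δ_1) = -78.
Solving: m_0 = -37/3, m_1 = 74/3, m_2 = -154/3.
On [0, 1], S'(x) = b_1 + 2c_1·x + 3d_1·x² with b_1 = Δ_1 - h_1(2m_1 + m_2)/6 = 28/3, c_1 = m_1/2 = 37/3, d_1 = (m_2 - m_1)/(6h_1) = -38/3. So S'(0) = 28/3.

9.3333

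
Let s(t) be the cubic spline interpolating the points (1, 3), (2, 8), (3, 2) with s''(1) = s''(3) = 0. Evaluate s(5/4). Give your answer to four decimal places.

Put m_i = s'' at the i-th knot. Here h = (1, 1) and Δ = (5, -6), so the interior equations h_(i-1)·m_(i-1) + 2(h_(i-1)+h_i)·m_i + h_i·m_(i+1) = 6(Δ_i − Δ_(i-1)) read
  1·m_0 + 4·m_1 + 1·m_2 = 6(Δ_1 - Δ_0) = -66
Natural end conditions: m_0 = m_2 = 0.
Solving the tridiagonal system: m_0 = 0, m_1 = -33/2, m_2 = 0.
On [1, 2], s(t) = 3 + 31/4·(t - 1) + 0·(t - 1)² - 11/4·(t - 1)³.
With (t - 1) = 1/4: s(5/4) = 1253/256.

4.8945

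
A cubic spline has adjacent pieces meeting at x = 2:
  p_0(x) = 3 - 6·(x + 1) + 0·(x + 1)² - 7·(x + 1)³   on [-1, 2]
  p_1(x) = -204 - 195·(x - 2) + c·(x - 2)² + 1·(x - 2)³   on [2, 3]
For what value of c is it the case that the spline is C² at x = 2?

p_0''(x) = 0 - 42·(x + 1), so p_0''(2) = -126. On the right, p_1''(2) = 2c, so c = -63.

-63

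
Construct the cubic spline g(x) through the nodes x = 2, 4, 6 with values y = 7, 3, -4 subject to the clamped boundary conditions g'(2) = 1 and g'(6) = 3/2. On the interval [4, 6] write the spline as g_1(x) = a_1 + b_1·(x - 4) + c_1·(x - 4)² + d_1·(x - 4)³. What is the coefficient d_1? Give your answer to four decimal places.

Put m_i = g'' at the i-th knot. Here h = (2, 2) and Δ = (-2, -7/2), so the interior equations h_(i-1)·m_(i-1) + 2(h_(i-1)+h_i)·m_i + h_i·m_(i+1) = 6(Δ_i − Δ_(i-1)) read
  2·m_0 + 8·m_1 + 2·m_2 = 6(Δ_1 - Δ_0) = -9
Clamped end conditions give two more equations: 2h_0·m_0 + h_0·m_1 = 6(Δ_0 - g'(2)) = -18 and h_1·m_1 + 2h_1·m_2 = 6(g'(6) - Δ_1) = 30.
Forward elimination and back-substitution give m_0 = -13/4, m_1 = -5/2, m_2 = 35/4.
On [4, 6], with g_1(x) = a_1 + b_1·(x - 4) + c_1·(x - 4)² + d_1·(x - 4)³: c_1 = m_1/2 = -5/4, d_1 = (m_2 - m_1)/(6h_1) = 15/16, b_1 = Δ_1 - h_1(2m_1 + m_2)/6 = -19/4.

0.9375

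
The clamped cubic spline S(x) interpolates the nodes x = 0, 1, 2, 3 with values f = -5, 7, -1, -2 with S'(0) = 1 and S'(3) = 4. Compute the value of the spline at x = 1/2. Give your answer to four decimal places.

Let M_i = S''(x_i). Step sizes h_i = 1, 1, 1; slopes of the chords Δ_i = (y_(i+1) - y_i)/h_i = 12, -8, -1.
  1·M_0 + 4·M_1 + 1·M_2 = 6(Δ_1 - Δ_0) = -120
  1·M_1 + 4·M_2 + 1·M_3 = 6(Δ_2 - Δ_1) = 42
Clamped end conditions give two more equations: 2h_0·M_0 + h_0·M_1 = 6(Δ_0 - S'(0)) = 66 and h_2·M_2 + 2h_2·M_3 = 6(S'(3) - Δ_2) = 30.
Forward elimination and back-substitution give M_0 = 58, M_1 = -50, M_2 = 22, M_3 = 4.
On [0, 1], S(x) = -5 + 1·x + 29·x² - 18·x³.
With x = 1/2: S(1/2) = 1/2.

0.5000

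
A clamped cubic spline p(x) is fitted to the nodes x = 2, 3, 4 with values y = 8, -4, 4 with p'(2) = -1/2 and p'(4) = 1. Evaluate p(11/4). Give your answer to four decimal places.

Put m_i = p'' at the i-th knot. Here h = (1, 1) and Δ = (-12, 8), so the interior equations h_(i-1)·m_(i-1) + 2(h_(i-1)+h_i)·m_i + h_i·m_(i+1) = 6(Δ_i − Δ_(i-1)) read
  1·m_0 + 4·m_1 + 1·m_2 = 6(Δ_1 - Δ_0) = 120
Clamped end conditions give two more equations: 2h_0·m_0 + h_0·m_1 = 6(Δ_0 - p'(2)) = -69 and h_1·m_1 + 2h_1·m_2 = 6(p'(4) - Δ_1) = -42.
Hence m_0 = -255/4, m_1 = 117/2, m_2 = -201/4.
On [2, 3], p(x) = 8 - 1/2·(x - 2) - 255/8·(x - 2)² + 163/8·(x - 2)³.
With (x - 2) = 3/4: p(11/4) = -875/512.

-1.7090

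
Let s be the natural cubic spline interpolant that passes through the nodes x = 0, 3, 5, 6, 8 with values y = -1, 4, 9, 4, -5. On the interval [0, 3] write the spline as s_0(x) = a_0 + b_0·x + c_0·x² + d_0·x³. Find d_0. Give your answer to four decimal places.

Put σ_i = s'' at the i-th knot. Here h = (3, 2, 1, 2) and Δ = (5/3, 5/2, -5, -9/2), so the interior equations h_(i-1)·σ_(i-1) + 2(h_(i-1)+h_i)·σ_i + h_i·σ_(i+1) = 6(Δ_i − Δ_(i-1)) read
  3·σ_0 + 10·σ_1 + 2·σ_2 = 6(Δ_1 - Δ_0) = 5
  2·σ_1 + 6·σ_2 + 1·σ_3 = 6(Δ_2 - Δ_1) = -45
  1·σ_2 + 6·σ_3 + 2·σ_4 = 6(Δ_3 - Δ_2) = 3
Natural end conditions: σ_0 = σ_4 = 0.
Solving the tridiagonal system: σ_0 = 0, σ_1 = 721/326, σ_2 = -1395/163, σ_3 = 314/163, σ_4 = 0.
On [0, 3], with s_0(x) = a_0 + b_0·x + c_0·x² + d_0·x³: c_0 = σ_0/2 = 0, d_0 = (σ_1 - σ_0)/(6h_0) = 721/5868, b_0 = Δ_0 - h_0(2σ_0 + σ_1)/6 = 1097/1956.

0.1229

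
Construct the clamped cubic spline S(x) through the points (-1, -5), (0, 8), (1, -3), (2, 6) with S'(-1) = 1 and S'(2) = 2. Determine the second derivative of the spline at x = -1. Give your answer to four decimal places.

Write m_i for S''(x_i). With h_i = 1, 1, 1 and divided differences Δ_i = 13, -11, 9, the continuity of S' gives the tridiagonal system
  1·m_0 + 4·m_1 + 1·m_2 = 6(Δ_1 - Δ_0) = -144
  1·m_1 + 4·m_2 + 1·m_3 = 6(Δ_2 - Δ_1) = 120
Clamped end conditions give two more equations: 2h_0·m_0 + h_0·m_1 = 6(Δ_0 - S'(-1)) = 72 and h_2·m_2 + 2h_2·m_3 = 6(S'(2) - Δ_2) = -42.
Solving the tridiagonal system: m_0 = 1054/15, m_1 = -1028/15, m_2 = 898/15, m_3 = -764/15.

70.2667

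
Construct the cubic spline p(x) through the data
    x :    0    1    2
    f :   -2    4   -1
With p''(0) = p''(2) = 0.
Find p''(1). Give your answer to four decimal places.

Put σ_i = p'' at the i-th knot. Here h = (1, 1) and Δ = (6, -5), so the interior equations h_(i-1)·σ_(i-1) + 2(h_(i-1)+h_i)·σ_i + h_i·σ_(i+1) = 6(Δ_i − Δ_(i-1)) read
  1·σ_0 + 4·σ_1 + 1·σ_2 = 6(Δ_1 - Δ_0) = -66
Natural end conditions: σ_0 = σ_2 = 0.
Forward elimination and back-substitution give σ_0 = 0, σ_1 = -33/2, σ_2 = 0.

-16.5000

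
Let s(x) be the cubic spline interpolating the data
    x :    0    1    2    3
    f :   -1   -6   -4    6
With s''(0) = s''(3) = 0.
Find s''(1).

With M_i denoting the second derivative at x_i, h_i = 1, 1, 1, and Δ_i = (y_(i+1) − y_i)/h_i = -5, 2, 10:
  1·M_0 + 4·M_1 + 1·M_2 = 6(Δ_1 - Δ_0) = 42
  1·M_1 + 4·M_2 + 1·M_3 = 6(Δ_2 - Δ_1) = 48
Natural end conditions: M_0 = M_3 = 0.
Solving: M_0 = 0, M_1 = 8, M_2 = 10, M_3 = 0.

8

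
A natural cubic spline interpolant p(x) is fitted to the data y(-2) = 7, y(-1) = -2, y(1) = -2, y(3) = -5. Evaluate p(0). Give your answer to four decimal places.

-3.6364

Put M_i = p'' at the i-th knot. Here h = (1, 2, 2) and Δ = (-9, 0, -3/2), so the interior equations h_(i-1)·M_(i-1) + 2(h_(i-1)+h_i)·M_i + h_i·M_(i+1) = 6(Δ_i − Δ_(i-1)) read
  1·M_0 + 6·M_1 + 2·M_2 = 6(Δ_1 - Δ_0) = 54
  2·M_1 + 8·M_2 + 2·M_3 = 6(Δ_2 - Δ_1) = -9
Natural end conditions: M_0 = M_3 = 0.
Solving: M_0 = 0, M_1 = 225/22, M_2 = -81/22, M_3 = 0.
On [-1, 1], p(x) = -2 - 123/22·(x + 1) + 225/44·(x + 1)² - 51/44·(x + 1)³.
With (x + 1) = 1: p(0) = -40/11.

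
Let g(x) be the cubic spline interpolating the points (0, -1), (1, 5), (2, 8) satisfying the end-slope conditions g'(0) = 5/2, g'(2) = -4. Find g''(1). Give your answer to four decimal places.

Let M_i = g''(x_i). Step sizes h_i = 1, 1; slopes of the chords Δ_i = (y_(i+1) - y_i)/h_i = 6, 3.
  1·M_0 + 4·M_1 + 1·M_2 = 6(Δ_1 - Δ_0) = -18
Clamped end conditions give two more equations: 2h_0·M_0 + h_0·M_1 = 6(Δ_0 - g'(0)) = 21 and h_1·M_1 + 2h_1·M_2 = 6(g'(2) - Δ_1) = -42.
Forward elimination and back-substitution give M_0 = 47/4, M_1 = -5/2, M_2 = -79/4.

-2.5000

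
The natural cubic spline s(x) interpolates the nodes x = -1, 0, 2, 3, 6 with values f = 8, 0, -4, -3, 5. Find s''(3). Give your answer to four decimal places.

With M_i denoting the second derivative at x_i, h_i = 1, 2, 1, 3, and Δ_i = (y_(i+1) − y_i)/h_i = -8, -2, 1, 8/3:
  1·M_0 + 6·M_1 + 2·M_2 = 6(Δ_1 - Δ_0) = 36
  2·M_1 + 6·M_2 + 1·M_3 = 6(Δ_2 - Δ_1) = 18
  1·M_2 + 8·M_3 + 3·M_4 = 6(Δ_3 - Δ_2) = 10
Natural end conditions: M_0 = M_4 = 0.
Forward elimination and back-substitution give M_0 = 0, M_1 = 712/125, M_2 = 114/125, M_3 = 142/125, M_4 = 0.

1.1360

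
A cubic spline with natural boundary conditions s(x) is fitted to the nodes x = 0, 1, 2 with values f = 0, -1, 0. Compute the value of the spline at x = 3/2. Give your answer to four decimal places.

Write σ_i for s''(x_i). With h_i = 1, 1 and divided differences Δ_i = -1, 1, the continuity of s' gives the tridiagonal system
  1·σ_0 + 4·σ_1 + 1·σ_2 = 6(Δ_1 - Δ_0) = 12
Natural end conditions: σ_0 = σ_2 = 0.
Solving: σ_0 = 0, σ_1 = 3, σ_2 = 0.
On [1, 2], s(x) = -1 + 0·(x - 1) + 3/2·(x - 1)² - 1/2·(x - 1)³.
With (x - 1) = 1/2: s(3/2) = -11/16.

-0.6875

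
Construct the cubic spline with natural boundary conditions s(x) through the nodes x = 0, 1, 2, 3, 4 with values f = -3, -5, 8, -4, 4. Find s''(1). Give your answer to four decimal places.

Write m_i for s''(x_i). With h_i = 1, 1, 1, 1 and divided differences Δ_i = -2, 13, -12, 8, the continuity of s' gives the tridiagonal system
  1·m_0 + 4·m_1 + 1·m_2 = 6(Δ_1 - Δ_0) = 90
  1·m_1 + 4·m_2 + 1·m_3 = 6(Δ_2 - Δ_1) = -150
  1·m_2 + 4·m_3 + 1·m_4 = 6(Δ_3 - Δ_2) = 120
Natural end conditions: m_0 = m_4 = 0.
Forward elimination and back-substitution give m_0 = 0, m_1 = 1035/28, m_2 = -405/7, m_3 = 1245/28, m_4 = 0.

36.9643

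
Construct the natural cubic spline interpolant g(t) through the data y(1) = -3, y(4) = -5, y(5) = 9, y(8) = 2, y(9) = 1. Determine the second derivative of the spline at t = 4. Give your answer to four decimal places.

13.0741

Write m_i for g''(x_i). With h_i = 3, 1, 3, 1 and divided differences Δ_i = -2/3, 14, -7/3, -1, the continuity of g' gives the tridiagonal system
  3·m_0 + 8·m_1 + 1·m_2 = 6(Δ_1 - Δ_0) = 88
  1·m_1 + 8·m_2 + 3·m_3 = 6(Δ_2 - Δ_1) = -98
  3·m_2 + 8·m_3 + 1·m_4 = 6(Δ_3 - Δ_2) = 8
Natural end conditions: m_0 = m_4 = 0.
Forward elimination and back-substitution give m_0 = 0, m_1 = 353/27, m_2 = -448/27, m_3 = 65/9, m_4 = 0.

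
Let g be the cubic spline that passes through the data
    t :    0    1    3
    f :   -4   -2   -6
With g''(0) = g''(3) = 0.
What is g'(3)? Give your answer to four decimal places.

-3.3333

Put m_i = g'' at the i-th knot. Here h = (1, 2) and Δ = (2, -2), so the interior equations h_(i-1)·m_(i-1) + 2(h_(i-1)+h_i)·m_i + h_i·m_(i+1) = 6(Δ_i − Δ_(i-1)) read
  1·m_0 + 6·m_1 + 2·m_2 = 6(Δ_1 - Δ_0) = -24
Natural end conditions: m_0 = m_2 = 0.
Forward elimination and back-substitution give m_0 = 0, m_1 = -4, m_2 = 0.
On [1, 3], g'(t) = b_1 + 2c_1·(t - 1) + 3d_1·(t - 1)² with b_1 = Δ_1 - h_1(2m_1 + m_2)/6 = 2/3, c_1 = m_1/2 = -2, d_1 = (m_2 - m_1)/(6h_1) = 1/3. So g'(3) = -10/3.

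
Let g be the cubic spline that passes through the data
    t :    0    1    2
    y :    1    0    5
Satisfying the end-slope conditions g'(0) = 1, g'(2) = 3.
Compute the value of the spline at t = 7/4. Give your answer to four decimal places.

3.8906

Write M_i for g''(x_i). With h_i = 1, 1 and divided differences Δ_i = -1, 5, the continuity of g' gives the tridiagonal system
  1·M_0 + 4·M_1 + 1·M_2 = 6(Δ_1 - Δ_0) = 36
Clamped end conditions give two more equations: 2h_0·M_0 + h_0·M_1 = 6(Δ_0 - g'(0)) = -12 and h_1·M_1 + 2h_1·M_2 = 6(g'(2) - Δ_1) = -12.
Forward elimination and back-substitution give M_0 = -14, M_1 = 16, M_2 = -14.
On [1, 2], g(t) = 0 + 2·(t - 1) + 8·(t - 1)² - 5·(t - 1)³.
With (t - 1) = 3/4: g(7/4) = 249/64.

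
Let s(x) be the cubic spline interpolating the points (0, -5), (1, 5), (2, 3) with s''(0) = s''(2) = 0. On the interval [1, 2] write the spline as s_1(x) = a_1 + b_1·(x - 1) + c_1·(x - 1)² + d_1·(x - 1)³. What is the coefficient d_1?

3

Write M_i for s''(x_i). With h_i = 1, 1 and divided differences Δ_i = 10, -2, the continuity of s' gives the tridiagonal system
  1·M_0 + 4·M_1 + 1·M_2 = 6(Δ_1 - Δ_0) = -72
Natural end conditions: M_0 = M_2 = 0.
Hence M_0 = 0, M_1 = -18, M_2 = 0.
On [1, 2], with s_1(x) = a_1 + b_1·(x - 1) + c_1·(x - 1)² + d_1·(x - 1)³: c_1 = M_1/2 = -9, d_1 = (M_2 - M_1)/(6h_1) = 3, b_1 = Δ_1 - h_1(2M_1 + M_2)/6 = 4.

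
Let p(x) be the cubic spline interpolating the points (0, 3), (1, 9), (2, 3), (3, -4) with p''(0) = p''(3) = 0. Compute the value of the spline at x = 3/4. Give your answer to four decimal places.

Write σ_i for p''(x_i). With h_i = 1, 1, 1 and divided differences Δ_i = 6, -6, -7, the continuity of p' gives the tridiagonal system
  1·σ_0 + 4·σ_1 + 1·σ_2 = 6(Δ_1 - Δ_0) = -72
  1·σ_1 + 4·σ_2 + 1·σ_3 = 6(Δ_2 - Δ_1) = -6
Natural end conditions: σ_0 = σ_3 = 0.
Hence σ_0 = 0, σ_1 = -94/5, σ_2 = 16/5, σ_3 = 0.
On [0, 1], p(x) = 3 + 137/15·x + 0·x² - 47/15·x³.
With x = 3/4: p(3/4) = 2729/320.

8.5281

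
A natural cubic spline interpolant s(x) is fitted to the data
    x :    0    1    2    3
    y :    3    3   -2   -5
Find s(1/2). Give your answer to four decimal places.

3.5500

Write σ_i for s''(x_i). With h_i = 1, 1, 1 and divided differences Δ_i = 0, -5, -3, the continuity of s' gives the tridiagonal system
  1·σ_0 + 4·σ_1 + 1·σ_2 = 6(Δ_1 - Δ_0) = -30
  1·σ_1 + 4·σ_2 + 1·σ_3 = 6(Δ_2 - Δ_1) = 12
Natural end conditions: σ_0 = σ_3 = 0.
Hence σ_0 = 0, σ_1 = -44/5, σ_2 = 26/5, σ_3 = 0.
On [0, 1], s(x) = 3 + 22/15·x + 0·x² - 22/15·x³.
With x = 1/2: s(1/2) = 71/20.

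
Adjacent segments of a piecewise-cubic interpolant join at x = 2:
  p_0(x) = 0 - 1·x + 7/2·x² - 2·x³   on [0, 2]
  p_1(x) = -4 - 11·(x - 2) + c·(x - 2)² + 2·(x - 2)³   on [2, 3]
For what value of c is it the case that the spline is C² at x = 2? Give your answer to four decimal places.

p_0''(x) = 7 - 12·x, so p_0''(2) = -17. On the right, p_1''(2) = 2c, so c = -17/2.

-8.5000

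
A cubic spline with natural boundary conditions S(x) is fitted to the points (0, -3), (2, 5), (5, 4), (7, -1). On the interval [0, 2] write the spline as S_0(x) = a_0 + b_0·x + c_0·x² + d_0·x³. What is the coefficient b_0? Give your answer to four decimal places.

With m_i denoting the second derivative at x_i, h_i = 2, 3, 2, and Δ_i = (y_(i+1) − y_i)/h_i = 4, -1/3, -5/2:
  2·m_0 + 10·m_1 + 3·m_2 = 6(Δ_1 - Δ_0) = -26
  3·m_1 + 10·m_2 + 2·m_3 = 6(Δ_2 - Δ_1) = -13
Natural end conditions: m_0 = m_3 = 0.
Solving the tridiagonal system: m_0 = 0, m_1 = -17/7, m_2 = -4/7, m_3 = 0.
On [0, 2], with S_0(x) = a_0 + b_0·x + c_0·x² + d_0·x³: c_0 = m_0/2 = 0, d_0 = (m_1 - m_0)/(6h_0) = -17/84, b_0 = Δ_0 - h_0(2m_0 + m_1)/6 = 101/21.

4.8095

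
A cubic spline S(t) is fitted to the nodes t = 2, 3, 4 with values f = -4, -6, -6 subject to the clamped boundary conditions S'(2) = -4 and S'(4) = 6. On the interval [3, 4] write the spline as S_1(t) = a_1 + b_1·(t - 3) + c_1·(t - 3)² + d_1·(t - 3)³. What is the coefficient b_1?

-2

Put M_i = S'' at the i-th knot. Here h = (1, 1) and Δ = (-2, 0), so the interior equations h_(i-1)·M_(i-1) + 2(h_(i-1)+h_i)·M_i + h_i·M_(i+1) = 6(Δ_i − Δ_(i-1)) read
  1·M_0 + 4·M_1 + 1·M_2 = 6(Δ_1 - Δ_0) = 12
Clamped end conditions give two more equations: 2h_0·M_0 + h_0·M_1 = 6(Δ_0 - S'(2)) = 12 and h_1·M_1 + 2h_1·M_2 = 6(S'(4) - Δ_1) = 36.
Solving: M_0 = 8, M_1 = -4, M_2 = 20.
On [3, 4], with S_1(t) = a_1 + b_1·(t - 3) + c_1·(t - 3)² + d_1·(t - 3)³: c_1 = M_1/2 = -2, d_1 = (M_2 - M_1)/(6h_1) = 4, b_1 = Δ_1 - h_1(2M_1 + M_2)/6 = -2.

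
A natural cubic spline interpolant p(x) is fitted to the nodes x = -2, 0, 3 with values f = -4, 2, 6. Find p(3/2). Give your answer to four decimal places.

Put σ_i = p'' at the i-th knot. Here h = (2, 3) and Δ = (3, 4/3), so the interior equations h_(i-1)·σ_(i-1) + 2(h_(i-1)+h_i)·σ_i + h_i·σ_(i+1) = 6(Δ_i − Δ_(i-1)) read
  2·σ_0 + 10·σ_1 + 3·σ_2 = 6(Δ_1 - Δ_0) = -10
Natural end conditions: σ_0 = σ_2 = 0.
Solving the tridiagonal system: σ_0 = 0, σ_1 = -1, σ_2 = 0.
On [0, 3], p(x) = 2 + 7/3·x - 1/2·x² + 1/18·x³.
With x = 3/2: p(3/2) = 73/16.

4.5625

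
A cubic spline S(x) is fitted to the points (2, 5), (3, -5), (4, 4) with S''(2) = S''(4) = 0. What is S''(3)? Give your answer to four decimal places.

Put m_i = S'' at the i-th knot. Here h = (1, 1) and Δ = (-10, 9), so the interior equations h_(i-1)·m_(i-1) + 2(h_(i-1)+h_i)·m_i + h_i·m_(i+1) = 6(Δ_i − Δ_(i-1)) read
  1·m_0 + 4·m_1 + 1·m_2 = 6(Δ_1 - Δ_0) = 114
Natural end conditions: m_0 = m_2 = 0.
Solving: m_0 = 0, m_1 = 57/2, m_2 = 0.

28.5000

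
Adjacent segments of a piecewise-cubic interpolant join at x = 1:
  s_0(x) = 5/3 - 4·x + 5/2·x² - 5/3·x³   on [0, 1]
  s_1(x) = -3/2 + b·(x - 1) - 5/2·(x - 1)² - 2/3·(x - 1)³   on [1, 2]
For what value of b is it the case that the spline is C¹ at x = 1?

-4

s_0'(x) = -4 + 5·x - 5·x², so s_0'(1) = -4. On the right, s_1'(1) = b, so b = -4.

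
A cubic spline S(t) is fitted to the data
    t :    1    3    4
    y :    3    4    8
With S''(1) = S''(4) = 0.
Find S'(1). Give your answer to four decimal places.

Write m_i for S''(x_i). With h_i = 2, 1 and divided differences Δ_i = 1/2, 4, the continuity of S' gives the tridiagonal system
  2·m_0 + 6·m_1 + 1·m_2 = 6(Δ_1 - Δ_0) = 21
Natural end conditions: m_0 = m_2 = 0.
Solving the tridiagonal system: m_0 = 0, m_1 = 7/2, m_2 = 0.
On [1, 3], S'(t) = b_0 + 2c_0·(t - 1) + 3d_0·(t - 1)² with b_0 = Δ_0 - h_0(2m_0 + m_1)/6 = -2/3, c_0 = m_0/2 = 0, d_0 = (m_1 - m_0)/(6h_0) = 7/24. So S'(1) = -2/3.

-0.6667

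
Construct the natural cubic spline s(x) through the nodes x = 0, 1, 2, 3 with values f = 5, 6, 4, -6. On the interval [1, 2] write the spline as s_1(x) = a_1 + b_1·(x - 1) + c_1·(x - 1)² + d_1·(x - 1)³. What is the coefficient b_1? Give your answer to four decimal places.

0.4667

Let M_i = s''(x_i). Step sizes h_i = 1, 1, 1; slopes of the chords Δ_i = (y_(i+1) - y_i)/h_i = 1, -2, -10.
  1·M_0 + 4·M_1 + 1·M_2 = 6(Δ_1 - Δ_0) = -18
  1·M_1 + 4·M_2 + 1·M_3 = 6(Δ_2 - Δ_1) = -48
Natural end conditions: M_0 = M_3 = 0.
Solving the tridiagonal system: M_0 = 0, M_1 = -8/5, M_2 = -58/5, M_3 = 0.
On [1, 2], with s_1(x) = a_1 + b_1·(x - 1) + c_1·(x - 1)² + d_1·(x - 1)³: c_1 = M_1/2 = -4/5, d_1 = (M_2 - M_1)/(6h_1) = -5/3, b_1 = Δ_1 - h_1(2M_1 + M_2)/6 = 7/15.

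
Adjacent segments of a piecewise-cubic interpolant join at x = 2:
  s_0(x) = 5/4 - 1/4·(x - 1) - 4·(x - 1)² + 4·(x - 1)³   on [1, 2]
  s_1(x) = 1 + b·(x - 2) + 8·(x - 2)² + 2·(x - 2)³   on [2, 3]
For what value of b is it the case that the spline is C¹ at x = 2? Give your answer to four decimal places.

3.7500

s_0'(x) = -1/4 - 8·(x - 1) + 12·(x - 1)², so s_0'(2) = 15/4. On the right, s_1'(2) = b, so b = 15/4.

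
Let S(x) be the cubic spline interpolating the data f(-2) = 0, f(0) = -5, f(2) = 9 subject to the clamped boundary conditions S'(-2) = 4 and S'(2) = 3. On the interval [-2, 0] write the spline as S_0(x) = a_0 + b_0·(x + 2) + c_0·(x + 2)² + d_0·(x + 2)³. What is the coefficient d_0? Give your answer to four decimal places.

2.6563

Put M_i = S'' at the i-th knot. Here h = (2, 2) and Δ = (-5/2, 7), so the interior equations h_(i-1)·M_(i-1) + 2(h_(i-1)+h_i)·M_i + h_i·M_(i+1) = 6(Δ_i − Δ_(i-1)) read
  2·M_0 + 8·M_1 + 2·M_2 = 6(Δ_1 - Δ_0) = 57
Clamped end conditions give two more equations: 2h_0·M_0 + h_0·M_1 = 6(Δ_0 - S'(-2)) = -39 and h_1·M_1 + 2h_1·M_2 = 6(S'(2) - Δ_1) = -24.
Solving the tridiagonal system: M_0 = -137/8, M_1 = 59/4, M_2 = -107/8.
On [-2, 0], with S_0(x) = a_0 + b_0·(x + 2) + c_0·(x + 2)² + d_0·(x + 2)³: c_0 = M_0/2 = -137/16, d_0 = (M_1 - M_0)/(6h_0) = 85/32, b_0 = Δ_0 - h_0(2M_0 + M_1)/6 = 4.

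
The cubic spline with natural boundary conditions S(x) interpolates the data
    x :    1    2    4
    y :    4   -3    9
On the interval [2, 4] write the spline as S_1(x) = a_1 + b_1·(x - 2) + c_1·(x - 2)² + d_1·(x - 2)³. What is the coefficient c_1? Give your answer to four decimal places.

6.5000

With M_i denoting the second derivative at x_i, h_i = 1, 2, and Δ_i = (y_(i+1) − y_i)/h_i = -7, 6:
  1·M_0 + 6·M_1 + 2·M_2 = 6(Δ_1 - Δ_0) = 78
Natural end conditions: M_0 = M_2 = 0.
Hence M_0 = 0, M_1 = 13, M_2 = 0.
On [2, 4], with S_1(x) = a_1 + b_1·(x - 2) + c_1·(x - 2)² + d_1·(x - 2)³: c_1 = M_1/2 = 13/2, d_1 = (M_2 - M_1)/(6h_1) = -13/12, b_1 = Δ_1 - h_1(2M_1 + M_2)/6 = -8/3.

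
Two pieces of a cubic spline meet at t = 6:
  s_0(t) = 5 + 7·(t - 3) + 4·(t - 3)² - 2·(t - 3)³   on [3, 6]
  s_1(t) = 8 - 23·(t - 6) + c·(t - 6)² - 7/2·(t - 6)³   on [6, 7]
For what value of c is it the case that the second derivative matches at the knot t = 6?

-14

s_0''(t) = 8 - 12·(t - 3), so s_0''(6) = -28. On the right, s_1''(6) = 2c, so c = -14.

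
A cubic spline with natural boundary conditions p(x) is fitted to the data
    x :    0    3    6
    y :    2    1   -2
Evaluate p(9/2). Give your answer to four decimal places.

Put σ_i = p'' at the i-th knot. Here h = (3, 3) and Δ = (-1/3, -1), so the interior equations h_(i-1)·σ_(i-1) + 2(h_(i-1)+h_i)·σ_i + h_i·σ_(i+1) = 6(Δ_i − Δ_(i-1)) read
  3·σ_0 + 12·σ_1 + 3·σ_2 = 6(Δ_1 - Δ_0) = -4
Natural end conditions: σ_0 = σ_2 = 0.
Solving the tridiagonal system: σ_0 = 0, σ_1 = -1/3, σ_2 = 0.
On [3, 6], p(x) = 1 - 2/3·(x - 3) - 1/6·(x - 3)² + 1/54·(x - 3)³.
With (x - 3) = 3/2: p(9/2) = -5/16.

-0.3125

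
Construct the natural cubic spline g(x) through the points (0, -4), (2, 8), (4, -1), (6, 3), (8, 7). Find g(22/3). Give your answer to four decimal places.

6.0529

Write m_i for g''(x_i). With h_i = 2, 2, 2, 2 and divided differences Δ_i = 6, -9/2, 2, 2, the continuity of g' gives the tridiagonal system
  2·m_0 + 8·m_1 + 2·m_2 = 6(Δ_1 - Δ_0) = -63
  2·m_1 + 8·m_2 + 2·m_3 = 6(Δ_2 - Δ_1) = 39
  2·m_2 + 8·m_3 + 2·m_4 = 6(Δ_3 - Δ_2) = 0
Natural end conditions: m_0 = m_4 = 0.
Solving: m_0 = 0, m_1 = -1101/112, m_2 = 219/28, m_3 = -219/112, m_4 = 0.
On [6, 8], g(x) = 3 + 185/56·(x - 6) - 219/224·(x - 6)² + 73/448·(x - 6)³.
With (x - 6) = 4/3: g(22/3) = 1144/189.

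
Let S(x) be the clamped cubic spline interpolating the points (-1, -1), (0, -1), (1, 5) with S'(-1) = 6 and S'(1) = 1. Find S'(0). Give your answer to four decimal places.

2.7500

With M_i denoting the second derivative at x_i, h_i = 1, 1, and Δ_i = (y_(i+1) − y_i)/h_i = 0, 6:
  1·M_0 + 4·M_1 + 1·M_2 = 6(Δ_1 - Δ_0) = 36
Clamped end conditions give two more equations: 2h_0·M_0 + h_0·M_1 = 6(Δ_0 - S'(-1)) = -36 and h_1·M_1 + 2h_1·M_2 = 6(S'(1) - Δ_1) = -30.
Hence M_0 = -59/2, M_1 = 23, M_2 = -53/2.
On [0, 1], S'(x) = b_1 + 2c_1·x + 3d_1·x² with b_1 = Δ_1 - h_1(2M_1 + M_2)/6 = 11/4, c_1 = M_1/2 = 23/2, d_1 = (M_2 - M_1)/(6h_1) = -33/4. So S'(0) = 11/4.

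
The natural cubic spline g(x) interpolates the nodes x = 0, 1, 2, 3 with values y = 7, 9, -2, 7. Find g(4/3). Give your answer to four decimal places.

Write M_i for g''(x_i). With h_i = 1, 1, 1 and divided differences Δ_i = 2, -11, 9, the continuity of g' gives the tridiagonal system
  1·M_0 + 4·M_1 + 1·M_2 = 6(Δ_1 - Δ_0) = -78
  1·M_1 + 4·M_2 + 1·M_3 = 6(Δ_2 - Δ_1) = 120
Natural end conditions: M_0 = M_3 = 0.
Solving the tridiagonal system: M_0 = 0, M_1 = -144/5, M_2 = 186/5, M_3 = 0.
On [1, 2], g(x) = 9 - 38/5·(x - 1) - 72/5·(x - 1)² + 11·(x - 1)³.
With (x - 1) = 1/3: g(4/3) = 712/135.

5.2741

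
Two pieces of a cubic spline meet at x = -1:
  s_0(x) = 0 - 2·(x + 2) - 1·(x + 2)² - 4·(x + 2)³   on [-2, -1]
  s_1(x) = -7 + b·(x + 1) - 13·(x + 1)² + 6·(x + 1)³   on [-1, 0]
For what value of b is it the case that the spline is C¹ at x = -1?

s_0'(x) = -2 - 2·(x + 2) - 12·(x + 2)², so s_0'(-1) = -16. On the right, s_1'(-1) = b, so b = -16.

-16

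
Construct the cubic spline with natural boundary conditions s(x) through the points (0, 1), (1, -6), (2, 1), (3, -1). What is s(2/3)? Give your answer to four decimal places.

-5.2716

Write m_i for s''(x_i). With h_i = 1, 1, 1 and divided differences Δ_i = -7, 7, -2, the continuity of s' gives the tridiagonal system
  1·m_0 + 4·m_1 + 1·m_2 = 6(Δ_1 - Δ_0) = 84
  1·m_1 + 4·m_2 + 1·m_3 = 6(Δ_2 - Δ_1) = -54
Natural end conditions: m_0 = m_3 = 0.
Hence m_0 = 0, m_1 = 26, m_2 = -20, m_3 = 0.
On [0, 1], s(x) = 1 - 34/3·x + 0·x² + 13/3·x³.
With x = 2/3: s(2/3) = -427/81.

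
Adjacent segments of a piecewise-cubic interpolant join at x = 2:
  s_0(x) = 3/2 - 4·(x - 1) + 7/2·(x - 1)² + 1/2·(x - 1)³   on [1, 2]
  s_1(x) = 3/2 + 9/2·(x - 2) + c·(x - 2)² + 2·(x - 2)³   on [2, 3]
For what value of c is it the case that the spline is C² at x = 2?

s_0''(x) = 7 + 3·(x - 1), so s_0''(2) = 10. On the right, s_1''(2) = 2c, so c = 5.

5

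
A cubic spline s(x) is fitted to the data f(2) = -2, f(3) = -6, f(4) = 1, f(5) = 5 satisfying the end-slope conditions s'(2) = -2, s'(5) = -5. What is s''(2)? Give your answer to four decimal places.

Let M_i = s''(x_i). Step sizes h_i = 1, 1, 1; slopes of the chords Δ_i = (y_(i+1) - y_i)/h_i = -4, 7, 4.
  1·M_0 + 4·M_1 + 1·M_2 = 6(Δ_1 - Δ_0) = 66
  1·M_1 + 4·M_2 + 1·M_3 = 6(Δ_2 - Δ_1) = -18
Clamped end conditions give two more equations: 2h_0·M_0 + h_0·M_1 = 6(Δ_0 - s'(2)) = -12 and h_2·M_2 + 2h_2·M_3 = 6(s'(5) - Δ_2) = -54.
Solving the tridiagonal system: M_0 = -84/5, M_1 = 108/5, M_2 = -18/5, M_3 = -126/5.

-16.8000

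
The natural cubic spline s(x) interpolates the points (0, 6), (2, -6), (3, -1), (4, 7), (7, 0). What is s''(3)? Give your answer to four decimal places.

Let M_i = s''(x_i). Step sizes h_i = 2, 1, 1, 3; slopes of the chords Δ_i = (y_(i+1) - y_i)/h_i = -6, 5, 8, -7/3.
  2·M_0 + 6·M_1 + 1·M_2 = 6(Δ_1 - Δ_0) = 66
  1·M_1 + 4·M_2 + 1·M_3 = 6(Δ_2 - Δ_1) = 18
  1·M_2 + 8·M_3 + 3·M_4 = 6(Δ_3 - Δ_2) = -62
Natural end conditions: M_0 = M_4 = 0.
Hence M_0 = 0, M_1 = 920/89, M_2 = 354/89, M_3 = -734/89, M_4 = 0.

3.9775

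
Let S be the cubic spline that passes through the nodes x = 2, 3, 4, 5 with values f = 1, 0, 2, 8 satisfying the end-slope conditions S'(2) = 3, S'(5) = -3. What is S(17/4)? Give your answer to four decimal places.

With σ_i denoting the second derivative at x_i, h_i = 1, 1, 1, and Δ_i = (y_(i+1) − y_i)/h_i = -1, 2, 6:
  1·σ_0 + 4·σ_1 + 1·σ_2 = 6(Δ_1 - Δ_0) = 18
  1·σ_1 + 4·σ_2 + 1·σ_3 = 6(Δ_2 - Δ_1) = 24
Clamped end conditions give two more equations: 2h_0·σ_0 + h_0·σ_1 = 6(Δ_0 - S'(2)) = -24 and h_2·σ_2 + 2h_2·σ_3 = 6(S'(5) - Δ_2) = -54.
Hence σ_0 = -72/5, σ_1 = 24/5, σ_2 = 66/5, σ_3 = -168/5.
On [4, 5], S(x) = 2 + 36/5·(x - 4) + 33/5·(x - 4)² - 39/5·(x - 4)³.
With (x - 4) = 1/4: S(17/4) = 1309/320.

4.0906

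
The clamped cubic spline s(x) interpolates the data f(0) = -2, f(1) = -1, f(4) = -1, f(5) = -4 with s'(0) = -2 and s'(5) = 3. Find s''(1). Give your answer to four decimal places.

Write M_i for s''(x_i). With h_i = 1, 3, 1 and divided differences Δ_i = 1, 0, -3, the continuity of s' gives the tridiagonal system
  1·M_0 + 8·M_1 + 3·M_2 = 6(Δ_1 - Δ_0) = -6
  3·M_1 + 8·M_2 + 1·M_3 = 6(Δ_2 - Δ_1) = -18
Clamped end conditions give two more equations: 2h_0·M_0 + h_0·M_1 = 6(Δ_0 - s'(0)) = 18 and h_2·M_2 + 2h_2·M_3 = 6(s'(5) - Δ_2) = 36.
Forward elimination and back-substitution give M_0 = 190/21, M_1 = -2/21, M_2 = -100/21, M_3 = 428/21.

-0.0952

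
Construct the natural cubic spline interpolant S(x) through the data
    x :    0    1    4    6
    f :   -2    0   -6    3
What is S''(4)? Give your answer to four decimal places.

Write σ_i for S''(x_i). With h_i = 1, 3, 2 and divided differences Δ_i = 2, -2, 9/2, the continuity of S' gives the tridiagonal system
  1·σ_0 + 8·σ_1 + 3·σ_2 = 6(Δ_1 - Δ_0) = -24
  3·σ_1 + 10·σ_2 + 2·σ_3 = 6(Δ_2 - Δ_1) = 39
Natural end conditions: σ_0 = σ_3 = 0.
Forward elimination and back-substitution give σ_0 = 0, σ_1 = -357/71, σ_2 = 384/71, σ_3 = 0.

5.4085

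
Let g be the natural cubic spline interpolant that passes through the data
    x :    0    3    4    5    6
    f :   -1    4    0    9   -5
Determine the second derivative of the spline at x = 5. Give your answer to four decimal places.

With m_i denoting the second derivative at x_i, h_i = 3, 1, 1, 1, and Δ_i = (y_(i+1) − y_i)/h_i = 5/3, -4, 9, -14:
  3·m_0 + 8·m_1 + 1·m_2 = 6(Δ_1 - Δ_0) = -34
  1·m_1 + 4·m_2 + 1·m_3 = 6(Δ_2 - Δ_1) = 78
  1·m_2 + 4·m_3 + 1·m_4 = 6(Δ_3 - Δ_2) = -138
Natural end conditions: m_0 = m_4 = 0.
Hence m_0 = 0, m_1 = -240/29, m_2 = 934/29, m_3 = -1234/29, m_4 = 0.

-42.5517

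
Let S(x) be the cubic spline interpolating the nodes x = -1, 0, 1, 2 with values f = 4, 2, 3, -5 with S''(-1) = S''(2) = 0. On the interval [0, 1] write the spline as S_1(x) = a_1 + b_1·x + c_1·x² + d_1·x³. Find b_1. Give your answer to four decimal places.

0.8000

Write M_i for S''(x_i). With h_i = 1, 1, 1 and divided differences Δ_i = -2, 1, -8, the continuity of S' gives the tridiagonal system
  1·M_0 + 4·M_1 + 1·M_2 = 6(Δ_1 - Δ_0) = 18
  1·M_1 + 4·M_2 + 1·M_3 = 6(Δ_2 - Δ_1) = -54
Natural end conditions: M_0 = M_3 = 0.
Solving: M_0 = 0, M_1 = 42/5, M_2 = -78/5, M_3 = 0.
On [0, 1], with S_1(x) = a_1 + b_1·x + c_1·x² + d_1·x³: c_1 = M_1/2 = 21/5, d_1 = (M_2 - M_1)/(6h_1) = -4, b_1 = Δ_1 - h_1(2M_1 + M_2)/6 = 4/5.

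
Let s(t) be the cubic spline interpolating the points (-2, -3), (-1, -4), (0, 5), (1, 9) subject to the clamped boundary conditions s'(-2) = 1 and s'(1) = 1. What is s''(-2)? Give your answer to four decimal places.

Let σ_i = s''(x_i). Step sizes h_i = 1, 1, 1; slopes of the chords Δ_i = (y_(i+1) - y_i)/h_i = -1, 9, 4.
  1·σ_0 + 4·σ_1 + 1·σ_2 = 6(Δ_1 - Δ_0) = 60
  1·σ_1 + 4·σ_2 + 1·σ_3 = 6(Δ_2 - Δ_1) = -30
Clamped end conditions give two more equations: 2h_0·σ_0 + h_0·σ_1 = 6(Δ_0 - s'(-2)) = -12 and h_2·σ_2 + 2h_2·σ_3 = 6(s'(1) - Δ_2) = -18.
Hence σ_0 = -86/5, σ_1 = 112/5, σ_2 = -62/5, σ_3 = -14/5.

-17.2000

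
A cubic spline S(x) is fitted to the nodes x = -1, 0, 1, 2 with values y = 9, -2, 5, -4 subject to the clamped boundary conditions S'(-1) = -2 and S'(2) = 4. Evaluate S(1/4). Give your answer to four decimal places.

-1.0938

Put M_i = S'' at the i-th knot. Here h = (1, 1, 1) and Δ = (-11, 7, -9), so the interior equations h_(i-1)·M_(i-1) + 2(h_(i-1)+h_i)·M_i + h_i·M_(i+1) = 6(Δ_i − Δ_(i-1)) read
  1·M_0 + 4·M_1 + 1·M_2 = 6(Δ_1 - Δ_0) = 108
  1·M_1 + 4·M_2 + 1·M_3 = 6(Δ_2 - Δ_1) = -96
Clamped end conditions give two more equations: 2h_0·M_0 + h_0·M_1 = 6(Δ_0 - S'(-1)) = -54 and h_2·M_2 + 2h_2·M_3 = 6(S'(2) - Δ_2) = 78.
Solving the tridiagonal system: M_0 = -54, M_1 = 54, M_2 = -54, M_3 = 66.
On [0, 1], S(x) = -2 - 2·x + 27·x² - 18·x³.
With x = 1/4: S(1/4) = -35/32.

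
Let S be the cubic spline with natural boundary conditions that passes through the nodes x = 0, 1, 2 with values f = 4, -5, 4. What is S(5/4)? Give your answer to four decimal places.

-4.2266

Let m_i = S''(x_i). Step sizes h_i = 1, 1; slopes of the chords Δ_i = (y_(i+1) - y_i)/h_i = -9, 9.
  1·m_0 + 4·m_1 + 1·m_2 = 6(Δ_1 - Δ_0) = 108
Natural end conditions: m_0 = m_2 = 0.
Hence m_0 = 0, m_1 = 27, m_2 = 0.
On [1, 2], S(x) = -5 + 0·(x - 1) + 27/2·(x - 1)² - 9/2·(x - 1)³.
With (x - 1) = 1/4: S(5/4) = -541/128.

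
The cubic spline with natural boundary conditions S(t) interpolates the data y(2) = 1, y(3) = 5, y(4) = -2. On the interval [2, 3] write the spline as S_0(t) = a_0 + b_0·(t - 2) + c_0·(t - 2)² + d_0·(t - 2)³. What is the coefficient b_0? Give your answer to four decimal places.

Let σ_i = S''(x_i). Step sizes h_i = 1, 1; slopes of the chords Δ_i = (y_(i+1) - y_i)/h_i = 4, -7.
  1·σ_0 + 4·σ_1 + 1·σ_2 = 6(Δ_1 - Δ_0) = -66
Natural end conditions: σ_0 = σ_2 = 0.
Solving: σ_0 = 0, σ_1 = -33/2, σ_2 = 0.
On [2, 3], with S_0(t) = a_0 + b_0·(t - 2) + c_0·(t - 2)² + d_0·(t - 2)³: c_0 = σ_0/2 = 0, d_0 = (σ_1 - σ_0)/(6h_0) = -11/4, b_0 = Δ_0 - h_0(2σ_0 + σ_1)/6 = 27/4.

6.7500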